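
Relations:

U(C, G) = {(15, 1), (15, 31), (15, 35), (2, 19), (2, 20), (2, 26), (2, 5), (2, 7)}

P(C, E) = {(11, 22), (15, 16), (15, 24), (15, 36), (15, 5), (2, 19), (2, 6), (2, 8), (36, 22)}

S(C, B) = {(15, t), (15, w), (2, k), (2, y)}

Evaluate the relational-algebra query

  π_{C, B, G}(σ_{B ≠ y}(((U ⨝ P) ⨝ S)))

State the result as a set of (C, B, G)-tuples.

U ⋈ P (natural join on C): {(15, 1, 16), (15, 1, 24), (15, 1, 36), (15, 1, 5), (15, 31, 16), (15, 31, 24), (15, 31, 36), (15, 31, 5), (15, 35, 16), (15, 35, 24), (15, 35, 36), (15, 35, 5), (2, 19, 19), (2, 19, 6), (2, 19, 8), (2, 20, 19), (2, 20, 6), (2, 20, 8), (2, 26, 19), (2, 26, 6), (2, 26, 8), (2, 5, 19), (2, 5, 6), (2, 5, 8), (2, 7, 19), (2, 7, 6), (2, 7, 8)}
(U ⨝ P) ⋈ S (natural join on C): {(15, 1, 16, t), (15, 1, 16, w), (15, 1, 24, t), (15, 1, 24, w), (15, 1, 36, t), (15, 1, 36, w), (15, 1, 5, t), (15, 1, 5, w), (15, 31, 16, t), (15, 31, 16, w), (15, 31, 24, t), (15, 31, 24, w), (15, 31, 36, t), (15, 31, 36, w), (15, 31, 5, t), (15, 31, 5, w), (15, 35, 16, t), (15, 35, 16, w), (15, 35, 24, t), (15, 35, 24, w), (15, 35, 36, t), (15, 35, 36, w), (15, 35, 5, t), (15, 35, 5, w), (2, 19, 19, k), (2, 19, 19, y), (2, 19, 6, k), (2, 19, 6, y), (2, 19, 8, k), (2, 19, 8, y), (2, 20, 19, k), (2, 20, 19, y), (2, 20, 6, k), (2, 20, 6, y), (2, 20, 8, k), (2, 20, 8, y), (2, 26, 19, k), (2, 26, 19, y), (2, 26, 6, k), (2, 26, 6, y), (2, 26, 8, k), (2, 26, 8, y), (2, 5, 19, k), (2, 5, 19, y), (2, 5, 6, k), (2, 5, 6, y), (2, 5, 8, k), (2, 5, 8, y), (2, 7, 19, k), (2, 7, 19, y), (2, 7, 6, k), (2, 7, 6, y), (2, 7, 8, k), (2, 7, 8, y)}
Apply σ_{B ≠ y}; surviving tuples: {(15, 1, 16, t), (15, 1, 16, w), (15, 1, 24, t), (15, 1, 24, w), (15, 1, 36, t), (15, 1, 36, w), (15, 1, 5, t), (15, 1, 5, w), (15, 31, 16, t), (15, 31, 16, w), (15, 31, 24, t), (15, 31, 24, w), (15, 31, 36, t), (15, 31, 36, w), (15, 31, 5, t), (15, 31, 5, w), (15, 35, 16, t), (15, 35, 16, w), (15, 35, 24, t), (15, 35, 24, w), (15, 35, 36, t), (15, 35, 36, w), (15, 35, 5, t), (15, 35, 5, w), (2, 19, 19, k), (2, 19, 6, k), (2, 19, 8, k), (2, 20, 19, k), (2, 20, 6, k), (2, 20, 8, k), (2, 26, 19, k), (2, 26, 6, k), (2, 26, 8, k), (2, 5, 19, k), (2, 5, 6, k), (2, 5, 8, k), (2, 7, 19, k), (2, 7, 6, k), (2, 7, 8, k)}
Keep only column(s) C, B, G (28 duplicate(s) eliminated): {(15, t, 1), (15, t, 31), (15, t, 35), (15, w, 1), (15, w, 31), (15, w, 35), (2, k, 19), (2, k, 20), (2, k, 26), (2, k, 5), (2, k, 7)}

{(15, t, 1), (15, t, 31), (15, t, 35), (15, w, 1), (15, w, 31), (15, w, 35), (2, k, 19), (2, k, 20), (2, k, 26), (2, k, 5), (2, k, 7)}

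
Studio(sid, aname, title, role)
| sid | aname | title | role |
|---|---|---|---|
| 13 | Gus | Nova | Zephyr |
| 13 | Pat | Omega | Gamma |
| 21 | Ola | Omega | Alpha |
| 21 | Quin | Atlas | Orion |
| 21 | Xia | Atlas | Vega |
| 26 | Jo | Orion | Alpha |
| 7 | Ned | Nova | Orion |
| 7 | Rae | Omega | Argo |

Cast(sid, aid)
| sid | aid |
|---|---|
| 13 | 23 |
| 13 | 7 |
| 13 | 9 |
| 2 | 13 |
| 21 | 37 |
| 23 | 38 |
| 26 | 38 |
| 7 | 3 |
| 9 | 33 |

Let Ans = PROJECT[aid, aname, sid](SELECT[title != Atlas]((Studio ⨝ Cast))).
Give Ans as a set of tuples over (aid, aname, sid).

Joining Studio and Cast on sid yields {(13, Gus, Nova, Zephyr, 23), (13, Gus, Nova, Zephyr, 7), (13, Gus, Nova, Zephyr, 9), (13, Pat, Omega, Gamma, 23), (13, Pat, Omega, Gamma, 7), (13, Pat, Omega, Gamma, 9), (21, Ola, Omega, Alpha, 37), (21, Quin, Atlas, Orion, 37), (21, Xia, Atlas, Vega, 37), (26, Jo, Orion, Alpha, 38), (7, Ned, Nova, Orion, 3), (7, Rae, Omega, Argo, 3)}.
Selection title != Atlas: {(13, Gus, Nova, Zephyr, 23), (13, Gus, Nova, Zephyr, 7), (13, Gus, Nova, Zephyr, 9), (13, Pat, Omega, Gamma, 23), (13, Pat, Omega, Gamma, 7), (13, Pat, Omega, Gamma, 9), (21, Ola, Omega, Alpha, 37), (26, Jo, Orion, Alpha, 38), (7, Ned, Nova, Orion, 3), (7, Rae, Omega, Argo, 3)}
Keep only column(s) aid, aname, sid: {(23, Gus, 13), (23, Pat, 13), (3, Ned, 7), (3, Rae, 7), (37, Ola, 21), (38, Jo, 26), (7, Gus, 13), (7, Pat, 13), (9, Gus, 13), (9, Pat, 13)}

{(23, Gus, 13), (23, Pat, 13), (3, Ned, 7), (3, Rae, 7), (37, Ola, 21), (38, Jo, 26), (7, Gus, 13), (7, Pat, 13), (9, Gus, 13), (9, Pat, 13)}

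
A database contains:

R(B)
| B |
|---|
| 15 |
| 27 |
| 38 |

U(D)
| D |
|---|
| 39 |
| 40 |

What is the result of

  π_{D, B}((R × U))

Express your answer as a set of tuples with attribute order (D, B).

R × U: Cartesian product, 3·2 = 6 tuples over (B, D).
π_{D, B} gives {(39, 15), (39, 27), (39, 38), (40, 15), (40, 27), (40, 38)}.

{(39, 15), (39, 27), (39, 38), (40, 15), (40, 27), (40, 38)}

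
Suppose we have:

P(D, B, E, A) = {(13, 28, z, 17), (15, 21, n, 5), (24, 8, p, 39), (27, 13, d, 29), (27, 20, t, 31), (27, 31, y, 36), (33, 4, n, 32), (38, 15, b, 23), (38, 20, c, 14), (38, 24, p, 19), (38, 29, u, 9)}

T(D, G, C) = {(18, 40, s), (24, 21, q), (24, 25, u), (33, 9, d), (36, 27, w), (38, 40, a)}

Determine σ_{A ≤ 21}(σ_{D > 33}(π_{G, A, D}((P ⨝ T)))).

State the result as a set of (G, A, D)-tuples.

Natural join on D: {(24, 8, p, 39, 21, q), (24, 8, p, 39, 25, u), (33, 4, n, 32, 9, d), (38, 15, b, 23, 40, a), (38, 20, c, 14, 40, a), (38, 24, p, 19, 40, a), (38, 29, u, 9, 40, a)}
π_{G, A, D} gives {(21, 39, 24), (25, 39, 24), (40, 14, 38), (40, 19, 38), (40, 23, 38), (40, 9, 38), (9, 32, 33)}.
σ[D > 33]: keep tuples satisfying D > 33 → {(40, 14, 38), (40, 19, 38), (40, 23, 38), (40, 9, 38)}
σ[A ≤ 21]: keep tuples satisfying A ≤ 21 → {(40, 14, 38), (40, 19, 38), (40, 9, 38)}

{(40, 14, 38), (40, 19, 38), (40, 9, 38)}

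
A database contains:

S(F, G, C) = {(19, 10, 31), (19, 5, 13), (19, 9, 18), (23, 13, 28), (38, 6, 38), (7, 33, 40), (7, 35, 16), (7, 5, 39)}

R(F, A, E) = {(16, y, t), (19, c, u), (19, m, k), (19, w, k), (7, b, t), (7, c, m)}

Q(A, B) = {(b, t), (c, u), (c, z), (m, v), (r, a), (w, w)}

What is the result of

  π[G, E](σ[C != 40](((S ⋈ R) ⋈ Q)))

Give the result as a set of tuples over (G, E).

S ⋈ R (natural join on F): {(19, 10, 31, c, u), (19, 10, 31, m, k), (19, 10, 31, w, k), (19, 5, 13, c, u), (19, 5, 13, m, k), (19, 5, 13, w, k), (19, 9, 18, c, u), (19, 9, 18, m, k), (19, 9, 18, w, k), (7, 33, 40, b, t), (7, 33, 40, c, m), (7, 35, 16, b, t), (7, 35, 16, c, m), (7, 5, 39, b, t), (7, 5, 39, c, m)}
(S ⋈ R) ⋈ Q (natural join on A): {(19, 10, 31, c, u, u), (19, 10, 31, c, u, z), (19, 10, 31, m, k, v), (19, 10, 31, w, k, w), (19, 5, 13, c, u, u), (19, 5, 13, c, u, z), (19, 5, 13, m, k, v), (19, 5, 13, w, k, w), (19, 9, 18, c, u, u), (19, 9, 18, c, u, z), (19, 9, 18, m, k, v), (19, 9, 18, w, k, w), (7, 33, 40, b, t, t), (7, 33, 40, c, m, u), (7, 33, 40, c, m, z), (7, 35, 16, b, t, t), (7, 35, 16, c, m, u), (7, 35, 16, c, m, z), (7, 5, 39, b, t, t), (7, 5, 39, c, m, u), (7, 5, 39, c, m, z)}
Apply σ_{C != 40}; surviving tuples: {(19, 10, 31, c, u, u), (19, 10, 31, c, u, z), (19, 10, 31, m, k, v), (19, 10, 31, w, k, w), (19, 5, 13, c, u, u), (19, 5, 13, c, u, z), (19, 5, 13, m, k, v), (19, 5, 13, w, k, w), (19, 9, 18, c, u, u), (19, 9, 18, c, u, z), (19, 9, 18, m, k, v), (19, 9, 18, w, k, w), (7, 35, 16, b, t, t), (7, 35, 16, c, m, u), (7, 35, 16, c, m, z), (7, 5, 39, b, t, t), (7, 5, 39, c, m, u), (7, 5, 39, c, m, z)}
π[G, E]: project onto (G, E) (8 duplicate(s) eliminated) → {(10, k), (10, u), (35, m), (35, t), (5, k), (5, m), (5, t), (5, u), (9, k), (9, u)}

{(10, k), (10, u), (35, m), (35, t), (5, k), (5, m), (5, t), (5, u), (9, k), (9, u)}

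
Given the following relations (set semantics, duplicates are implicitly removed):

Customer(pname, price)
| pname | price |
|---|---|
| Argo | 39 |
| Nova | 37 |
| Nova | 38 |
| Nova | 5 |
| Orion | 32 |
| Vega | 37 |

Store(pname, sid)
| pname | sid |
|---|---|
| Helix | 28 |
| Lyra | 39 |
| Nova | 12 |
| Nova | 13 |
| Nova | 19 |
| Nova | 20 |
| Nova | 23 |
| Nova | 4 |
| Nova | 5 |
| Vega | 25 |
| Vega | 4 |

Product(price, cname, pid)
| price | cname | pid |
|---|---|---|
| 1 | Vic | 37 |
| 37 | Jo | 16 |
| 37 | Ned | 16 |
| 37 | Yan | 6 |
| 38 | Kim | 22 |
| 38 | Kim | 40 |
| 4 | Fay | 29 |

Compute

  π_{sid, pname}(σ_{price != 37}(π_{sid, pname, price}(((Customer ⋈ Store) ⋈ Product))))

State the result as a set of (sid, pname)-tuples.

Joining Customer and Store on pname yields {(Nova, 37, 12), (Nova, 37, 13), (Nova, 37, 19), (Nova, 37, 20), (Nova, 37, 23), (Nova, 37, 4), (Nova, 37, 5), (Nova, 38, 12), (Nova, 38, 13), (Nova, 38, 19), (Nova, 38, 20), (Nova, 38, 23), (Nova, 38, 4), (Nova, 38, 5), (Nova, 5, 12), (Nova, 5, 13), (Nova, 5, 19), (Nova, 5, 20), (Nova, 5, 23), (Nova, 5, 4), (Nova, 5, 5), (Vega, 37, 25), (Vega, 37, 4)}.
Joining (Customer ⋈ Store) and Product on price yields {(Nova, 37, 12, Jo, 16), (Nova, 37, 12, Ned, 16), (Nova, 37, 12, Yan, 6), (Nova, 37, 13, Jo, 16), (Nova, 37, 13, Ned, 16), (Nova, 37, 13, Yan, 6), (Nova, 37, 19, Jo, 16), (Nova, 37, 19, Ned, 16), (Nova, 37, 19, Yan, 6), (Nova, 37, 20, Jo, 16), (Nova, 37, 20, Ned, 16), (Nova, 37, 20, Yan, 6), (Nova, 37, 23, Jo, 16), (Nova, 37, 23, Ned, 16), (Nova, 37, 23, Yan, 6), (Nova, 37, 4, Jo, 16), (Nova, 37, 4, Ned, 16), (Nova, 37, 4, Yan, 6), (Nova, 37, 5, Jo, 16), (Nova, 37, 5, Ned, 16), (Nova, 37, 5, Yan, 6), (Nova, 38, 12, Kim, 22), (Nova, 38, 12, Kim, 40), (Nova, 38, 13, Kim, 22), (Nova, 38, 13, Kim, 40), (Nova, 38, 19, Kim, 22), (Nova, 38, 19, Kim, 40), (Nova, 38, 20, Kim, 22), (Nova, 38, 20, Kim, 40), (Nova, 38, 23, Kim, 22), (Nova, 38, 23, Kim, 40), (Nova, 38, 4, Kim, 22), (Nova, 38, 4, Kim, 40), (Nova, 38, 5, Kim, 22), (Nova, 38, 5, Kim, 40), (Vega, 37, 25, Jo, 16), (Vega, 37, 25, Ned, 16), (Vega, 37, 25, Yan, 6), (Vega, 37, 4, Jo, 16), (Vega, 37, 4, Ned, 16), (Vega, 37, 4, Yan, 6)}.
Projecting to sid, pname, price (25 duplicate(s) eliminated): {(12, Nova, 37), (12, Nova, 38), (13, Nova, 37), (13, Nova, 38), (19, Nova, 37), (19, Nova, 38), (20, Nova, 37), (20, Nova, 38), (23, Nova, 37), (23, Nova, 38), (25, Vega, 37), (4, Nova, 37), (4, Nova, 38), (4, Vega, 37), (5, Nova, 37), (5, Nova, 38)}
Filtering on price != 37 leaves {(12, Nova, 38), (13, Nova, 38), (19, Nova, 38), (20, Nova, 38), (23, Nova, 38), (4, Nova, 38), (5, Nova, 38)}.
Projecting to sid, pname: {(12, Nova), (13, Nova), (19, Nova), (20, Nova), (23, Nova), (4, Nova), (5, Nova)}

{(12, Nova), (13, Nova), (19, Nova), (20, Nova), (23, Nova), (4, Nova), (5, Nova)}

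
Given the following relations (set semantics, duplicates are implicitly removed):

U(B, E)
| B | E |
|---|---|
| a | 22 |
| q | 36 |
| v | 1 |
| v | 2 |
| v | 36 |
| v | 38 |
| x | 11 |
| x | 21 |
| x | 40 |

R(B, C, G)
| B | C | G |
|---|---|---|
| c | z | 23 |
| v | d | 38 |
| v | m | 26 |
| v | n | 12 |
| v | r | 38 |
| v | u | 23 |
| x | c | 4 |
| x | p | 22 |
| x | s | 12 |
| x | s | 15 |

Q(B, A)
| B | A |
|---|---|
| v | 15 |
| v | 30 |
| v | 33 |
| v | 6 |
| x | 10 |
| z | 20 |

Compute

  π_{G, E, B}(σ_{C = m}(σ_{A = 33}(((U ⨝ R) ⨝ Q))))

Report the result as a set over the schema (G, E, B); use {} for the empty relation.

Natural join on B: {(v, 1, d, 38), (v, 1, m, 26), (v, 1, n, 12), (v, 1, r, 38), (v, 1, u, 23), (v, 2, d, 38), (v, 2, m, 26), (v, 2, n, 12), (v, 2, r, 38), (v, 2, u, 23), (v, 36, d, 38), (v, 36, m, 26), (v, 36, n, 12), (v, 36, r, 38), (v, 36, u, 23), (v, 38, d, 38), (v, 38, m, 26), (v, 38, n, 12), (v, 38, r, 38), (v, 38, u, 23), (x, 11, c, 4), (x, 11, p, 22), (x, 11, s, 12), (x, 11, s, 15), (x, 21, c, 4), (x, 21, p, 22), (x, 21, s, 12), (x, 21, s, 15), (x, 40, c, 4), (x, 40, p, 22), (x, 40, s, 12), (x, 40, s, 15)}
Natural join on B: {(v, 1, d, 38, 15), (v, 1, d, 38, 30), (v, 1, d, 38, 33), (v, 1, d, 38, 6), (v, 1, m, 26, 15), (v, 1, m, 26, 30), (v, 1, m, 26, 33), (v, 1, m, 26, 6), (v, 1, n, 12, 15), (v, 1, n, 12, 30), (v, 1, n, 12, 33), (v, 1, n, 12, 6), (v, 1, r, 38, 15), (v, 1, r, 38, 30), (v, 1, r, 38, 33), (v, 1, r, 38, 6), (v, 1, u, 23, 15), (v, 1, u, 23, 30), (v, 1, u, 23, 33), (v, 1, u, 23, 6), (v, 2, d, 38, 15), (v, 2, d, 38, 30), (v, 2, d, 38, 33), (v, 2, d, 38, 6), (v, 2, m, 26, 15), (v, 2, m, 26, 30), (v, 2, m, 26, 33), (v, 2, m, 26, 6), (v, 2, n, 12, 15), (v, 2, n, 12, 30), (v, 2, n, 12, 33), (v, 2, n, 12, 6), (v, 2, r, 38, 15), (v, 2, r, 38, 30), (v, 2, r, 38, 33), (v, 2, r, 38, 6), (v, 2, u, 23, 15), (v, 2, u, 23, 30), (v, 2, u, 23, 33), (v, 2, u, 23, 6), (v, 36, d, 38, 15), (v, 36, d, 38, 30), (v, 36, d, 38, 33), (v, 36, d, 38, 6), (v, 36, m, 26, 15), (v, 36, m, 26, 30), (v, 36, m, 26, 33), (v, 36, m, 26, 6), (v, 36, n, 12, 15), (v, 36, n, 12, 30), (v, 36, n, 12, 33), (v, 36, n, 12, 6), (v, 36, r, 38, 15), (v, 36, r, 38, 30), (v, 36, r, 38, 33), (v, 36, r, 38, 6), (v, 36, u, 23, 15), (v, 36, u, 23, 30), (v, 36, u, 23, 33), (v, 36, u, 23, 6), (v, 38, d, 38, 15), (v, 38, d, 38, 30), (v, 38, d, 38, 33), (v, 38, d, 38, 6), (v, 38, m, 26, 15), (v, 38, m, 26, 30), (v, 38, m, 26, 33), (v, 38, m, 26, 6), (v, 38, n, 12, 15), (v, 38, n, 12, 30), (v, 38, n, 12, 33), (v, 38, n, 12, 6), (v, 38, r, 38, 15), (v, 38, r, 38, 30), (v, 38, r, 38, 33), (v, 38, r, 38, 6), (v, 38, u, 23, 15), (v, 38, u, 23, 30), (v, 38, u, 23, 33), (v, 38, u, 23, 6), (x, 11, c, 4, 10), (x, 11, p, 22, 10), (x, 11, s, 12, 10), (x, 11, s, 15, 10), (x, 21, c, 4, 10), (x, 21, p, 22, 10), (x, 21, s, 12, 10), (x, 21, s, 15, 10), (x, 40, c, 4, 10), (x, 40, p, 22, 10), (x, 40, s, 12, 10), (x, 40, s, 15, 10)}
Apply σ_{A = 33}; surviving tuples: {(v, 1, d, 38, 33), (v, 1, m, 26, 33), (v, 1, n, 12, 33), (v, 1, r, 38, 33), (v, 1, u, 23, 33), (v, 2, d, 38, 33), (v, 2, m, 26, 33), (v, 2, n, 12, 33), (v, 2, r, 38, 33), (v, 2, u, 23, 33), (v, 36, d, 38, 33), (v, 36, m, 26, 33), (v, 36, n, 12, 33), (v, 36, r, 38, 33), (v, 36, u, 23, 33), (v, 38, d, 38, 33), (v, 38, m, 26, 33), (v, 38, n, 12, 33), (v, 38, r, 38, 33), (v, 38, u, 23, 33)}
Apply σ_{C = m}; surviving tuples: {(v, 1, m, 26, 33), (v, 2, m, 26, 33), (v, 36, m, 26, 33), (v, 38, m, 26, 33)}
Keep only column(s) G, E, B: {(26, 1, v), (26, 2, v), (26, 36, v), (26, 38, v)}

{(26, 1, v), (26, 2, v), (26, 36, v), (26, 38, v)}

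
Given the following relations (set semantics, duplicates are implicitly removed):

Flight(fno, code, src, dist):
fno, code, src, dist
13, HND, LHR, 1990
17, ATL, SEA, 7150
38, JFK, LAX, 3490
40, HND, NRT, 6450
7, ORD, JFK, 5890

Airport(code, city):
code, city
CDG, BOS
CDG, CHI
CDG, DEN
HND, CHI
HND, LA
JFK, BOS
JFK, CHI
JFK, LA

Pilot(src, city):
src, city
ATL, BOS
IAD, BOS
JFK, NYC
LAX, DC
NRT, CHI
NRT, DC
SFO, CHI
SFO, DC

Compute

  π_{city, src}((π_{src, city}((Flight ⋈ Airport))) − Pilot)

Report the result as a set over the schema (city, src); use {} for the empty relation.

Flight ⋈ Airport (natural join on code): {(13, HND, LHR, 1990, CHI), (13, HND, LHR, 1990, LA), (38, JFK, LAX, 3490, BOS), (38, JFK, LAX, 3490, CHI), (38, JFK, LAX, 3490, LA), (40, HND, NRT, 6450, CHI), (40, HND, NRT, 6450, LA)}
Keep only column(s) src, city: {(LAX, BOS), (LAX, CHI), (LAX, LA), (LHR, CHI), (LHR, LA), (NRT, CHI), (NRT, LA)}
Taking the difference: {(LAX, BOS), (LAX, CHI), (LAX, LA), (LHR, CHI), (LHR, LA), (NRT, LA)}
Keep only column(s) city, src: {(BOS, LAX), (CHI, LAX), (CHI, LHR), (LA, LAX), (LA, LHR), (LA, NRT)}

{(BOS, LAX), (CHI, LAX), (CHI, LHR), (LA, LAX), (LA, LHR), (LA, NRT)}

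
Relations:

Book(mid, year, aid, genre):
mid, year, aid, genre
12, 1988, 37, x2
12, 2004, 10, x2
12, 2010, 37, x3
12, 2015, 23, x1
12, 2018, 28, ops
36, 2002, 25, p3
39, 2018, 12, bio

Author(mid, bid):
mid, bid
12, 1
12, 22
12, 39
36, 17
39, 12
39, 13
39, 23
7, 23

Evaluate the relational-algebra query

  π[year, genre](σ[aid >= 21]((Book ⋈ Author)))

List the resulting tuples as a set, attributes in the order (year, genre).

Natural join on mid: {(12, 1988, 37, x2, 1), (12, 1988, 37, x2, 22), (12, 1988, 37, x2, 39), (12, 2004, 10, x2, 1), (12, 2004, 10, x2, 22), (12, 2004, 10, x2, 39), (12, 2010, 37, x3, 1), (12, 2010, 37, x3, 22), (12, 2010, 37, x3, 39), (12, 2015, 23, x1, 1), (12, 2015, 23, x1, 22), (12, 2015, 23, x1, 39), (12, 2018, 28, ops, 1), (12, 2018, 28, ops, 22), (12, 2018, 28, ops, 39), (36, 2002, 25, p3, 17), (39, 2018, 12, bio, 12), (39, 2018, 12, bio, 13), (39, 2018, 12, bio, 23)}
Selection aid >= 21: {(12, 1988, 37, x2, 1), (12, 1988, 37, x2, 22), (12, 1988, 37, x2, 39), (12, 2010, 37, x3, 1), (12, 2010, 37, x3, 22), (12, 2010, 37, x3, 39), (12, 2015, 23, x1, 1), (12, 2015, 23, x1, 22), (12, 2015, 23, x1, 39), (12, 2018, 28, ops, 1), (12, 2018, 28, ops, 22), (12, 2018, 28, ops, 39), (36, 2002, 25, p3, 17)}
π[year, genre]: project onto (year, genre) (8 duplicate(s) eliminated) → {(1988, x2), (2002, p3), (2010, x3), (2015, x1), (2018, ops)}

{(1988, x2), (2002, p3), (2010, x3), (2015, x1), (2018, ops)}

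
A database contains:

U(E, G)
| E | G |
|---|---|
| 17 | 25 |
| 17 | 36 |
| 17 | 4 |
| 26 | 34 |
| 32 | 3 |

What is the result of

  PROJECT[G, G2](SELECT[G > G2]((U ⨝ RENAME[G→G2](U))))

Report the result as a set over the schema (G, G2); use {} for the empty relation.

{(25, 4), (36, 25), (36, 4)}

ρ[G→G2]: schema becomes (E, G2); tuples unchanged.
Natural join on E: {(17, 25, 25), (17, 25, 36), (17, 25, 4), (17, 36, 25), (17, 36, 36), (17, 36, 4), (17, 4, 25), (17, 4, 36), (17, 4, 4), (26, 34, 34), (32, 3, 3)}
Filtering on G > G2 leaves {(17, 25, 4), (17, 36, 25), (17, 36, 4)}.
π_{G, G2} gives {(25, 4), (36, 25), (36, 4)}.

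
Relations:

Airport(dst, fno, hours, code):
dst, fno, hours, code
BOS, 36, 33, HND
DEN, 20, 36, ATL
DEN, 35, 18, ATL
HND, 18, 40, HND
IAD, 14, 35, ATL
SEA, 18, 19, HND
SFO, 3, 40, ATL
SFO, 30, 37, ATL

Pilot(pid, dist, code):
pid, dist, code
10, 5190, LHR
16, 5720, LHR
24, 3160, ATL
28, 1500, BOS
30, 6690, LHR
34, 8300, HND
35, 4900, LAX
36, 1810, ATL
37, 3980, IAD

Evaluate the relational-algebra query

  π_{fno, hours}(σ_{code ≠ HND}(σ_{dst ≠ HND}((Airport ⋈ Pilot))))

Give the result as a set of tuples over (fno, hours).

Natural join on code: {(BOS, 36, 33, HND, 34, 8300), (DEN, 20, 36, ATL, 24, 3160), (DEN, 20, 36, ATL, 36, 1810), (DEN, 35, 18, ATL, 24, 3160), (DEN, 35, 18, ATL, 36, 1810), (HND, 18, 40, HND, 34, 8300), (IAD, 14, 35, ATL, 24, 3160), (IAD, 14, 35, ATL, 36, 1810), (SEA, 18, 19, HND, 34, 8300), (SFO, 3, 40, ATL, 24, 3160), (SFO, 3, 40, ATL, 36, 1810), (SFO, 30, 37, ATL, 24, 3160), (SFO, 30, 37, ATL, 36, 1810)}
Selection dst ≠ HND: {(BOS, 36, 33, HND, 34, 8300), (DEN, 20, 36, ATL, 24, 3160), (DEN, 20, 36, ATL, 36, 1810), (DEN, 35, 18, ATL, 24, 3160), (DEN, 35, 18, ATL, 36, 1810), (IAD, 14, 35, ATL, 24, 3160), (IAD, 14, 35, ATL, 36, 1810), (SEA, 18, 19, HND, 34, 8300), (SFO, 3, 40, ATL, 24, 3160), (SFO, 3, 40, ATL, 36, 1810), (SFO, 30, 37, ATL, 24, 3160), (SFO, 30, 37, ATL, 36, 1810)}
Selection code ≠ HND: {(DEN, 20, 36, ATL, 24, 3160), (DEN, 20, 36, ATL, 36, 1810), (DEN, 35, 18, ATL, 24, 3160), (DEN, 35, 18, ATL, 36, 1810), (IAD, 14, 35, ATL, 24, 3160), (IAD, 14, 35, ATL, 36, 1810), (SFO, 3, 40, ATL, 24, 3160), (SFO, 3, 40, ATL, 36, 1810), (SFO, 30, 37, ATL, 24, 3160), (SFO, 30, 37, ATL, 36, 1810)}
π_{fno, hours} gives {(14, 35), (20, 36), (3, 40), (30, 37), (35, 18)} (5 duplicate(s) eliminated).

{(14, 35), (20, 36), (3, 40), (30, 37), (35, 18)}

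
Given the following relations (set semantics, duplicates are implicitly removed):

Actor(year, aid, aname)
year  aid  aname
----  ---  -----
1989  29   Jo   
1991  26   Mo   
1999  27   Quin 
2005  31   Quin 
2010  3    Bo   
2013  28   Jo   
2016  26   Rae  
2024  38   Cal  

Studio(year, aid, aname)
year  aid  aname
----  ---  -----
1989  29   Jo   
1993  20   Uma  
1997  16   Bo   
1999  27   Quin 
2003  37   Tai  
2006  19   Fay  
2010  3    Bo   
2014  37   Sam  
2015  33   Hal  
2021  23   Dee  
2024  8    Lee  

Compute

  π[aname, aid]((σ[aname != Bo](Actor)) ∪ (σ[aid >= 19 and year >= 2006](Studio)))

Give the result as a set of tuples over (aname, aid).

{(Cal, 38), (Dee, 23), (Fay, 19), (Hal, 33), (Jo, 28), (Jo, 29), (Mo, 26), (Quin, 27), (Quin, 31), (Rae, 26), (Sam, 37)}

σ[aname != Bo]: keep tuples satisfying aname != Bo → {(1989, 29, Jo), (1991, 26, Mo), (1999, 27, Quin), (2005, 31, Quin), (2013, 28, Jo), (2016, 26, Rae), (2024, 38, Cal)}
σ[aid >= 19 and year >= 2006]: keep tuples satisfying aid >= 19 and year >= 2006 → {(2006, 19, Fay), (2014, 37, Sam), (2015, 33, Hal), (2021, 23, Dee)}
Set union of the two operands is {(1989, 29, Jo), (1991, 26, Mo), (1999, 27, Quin), (2005, 31, Quin), (2006, 19, Fay), (2013, 28, Jo), (2014, 37, Sam), (2015, 33, Hal), (2016, 26, Rae), (2021, 23, Dee), (2024, 38, Cal)}.
π[aname, aid]: project onto (aname, aid) → {(Cal, 38), (Dee, 23), (Fay, 19), (Hal, 33), (Jo, 28), (Jo, 29), (Mo, 26), (Quin, 27), (Quin, 31), (Rae, 26), (Sam, 37)}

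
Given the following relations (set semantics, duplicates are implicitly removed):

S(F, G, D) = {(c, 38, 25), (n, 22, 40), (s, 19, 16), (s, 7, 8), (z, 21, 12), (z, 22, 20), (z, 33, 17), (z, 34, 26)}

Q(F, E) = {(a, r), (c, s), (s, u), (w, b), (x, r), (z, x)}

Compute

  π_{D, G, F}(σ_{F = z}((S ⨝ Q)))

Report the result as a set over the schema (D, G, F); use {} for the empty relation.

Natural join on F: {(c, 38, 25, s), (s, 19, 16, u), (s, 7, 8, u), (z, 21, 12, x), (z, 22, 20, x), (z, 33, 17, x), (z, 34, 26, x)}
Selection F = z: {(z, 21, 12, x), (z, 22, 20, x), (z, 33, 17, x), (z, 34, 26, x)}
π[D, G, F]: project onto (D, G, F) → {(12, 21, z), (17, 33, z), (20, 22, z), (26, 34, z)}

{(12, 21, z), (17, 33, z), (20, 22, z), (26, 34, z)}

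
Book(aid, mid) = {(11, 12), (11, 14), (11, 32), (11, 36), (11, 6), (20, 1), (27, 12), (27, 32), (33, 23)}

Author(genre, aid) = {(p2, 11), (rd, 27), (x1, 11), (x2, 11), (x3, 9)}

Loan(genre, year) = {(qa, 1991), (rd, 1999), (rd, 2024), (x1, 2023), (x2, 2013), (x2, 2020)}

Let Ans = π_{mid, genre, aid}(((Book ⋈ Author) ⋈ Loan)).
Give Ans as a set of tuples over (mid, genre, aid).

Book ⋈ Author (natural join on aid): {(11, 12, p2), (11, 12, x1), (11, 12, x2), (11, 14, p2), (11, 14, x1), (11, 14, x2), (11, 32, p2), (11, 32, x1), (11, 32, x2), (11, 36, p2), (11, 36, x1), (11, 36, x2), (11, 6, p2), (11, 6, x1), (11, 6, x2), (27, 12, rd), (27, 32, rd)}
(Book ⋈ Author) ⋈ Loan (natural join on genre): {(11, 12, x1, 2023), (11, 12, x2, 2013), (11, 12, x2, 2020), (11, 14, x1, 2023), (11, 14, x2, 2013), (11, 14, x2, 2020), (11, 32, x1, 2023), (11, 32, x2, 2013), (11, 32, x2, 2020), (11, 36, x1, 2023), (11, 36, x2, 2013), (11, 36, x2, 2020), (11, 6, x1, 2023), (11, 6, x2, 2013), (11, 6, x2, 2020), (27, 12, rd, 1999), (27, 12, rd, 2024), (27, 32, rd, 1999), (27, 32, rd, 2024)}
π[mid, genre, aid]: project onto (mid, genre, aid) (7 duplicate(s) eliminated) → {(12, rd, 27), (12, x1, 11), (12, x2, 11), (14, x1, 11), (14, x2, 11), (32, rd, 27), (32, x1, 11), (32, x2, 11), (36, x1, 11), (36, x2, 11), (6, x1, 11), (6, x2, 11)}

{(12, rd, 27), (12, x1, 11), (12, x2, 11), (14, x1, 11), (14, x2, 11), (32, rd, 27), (32, x1, 11), (32, x2, 11), (36, x1, 11), (36, x2, 11), (6, x1, 11), (6, x2, 11)}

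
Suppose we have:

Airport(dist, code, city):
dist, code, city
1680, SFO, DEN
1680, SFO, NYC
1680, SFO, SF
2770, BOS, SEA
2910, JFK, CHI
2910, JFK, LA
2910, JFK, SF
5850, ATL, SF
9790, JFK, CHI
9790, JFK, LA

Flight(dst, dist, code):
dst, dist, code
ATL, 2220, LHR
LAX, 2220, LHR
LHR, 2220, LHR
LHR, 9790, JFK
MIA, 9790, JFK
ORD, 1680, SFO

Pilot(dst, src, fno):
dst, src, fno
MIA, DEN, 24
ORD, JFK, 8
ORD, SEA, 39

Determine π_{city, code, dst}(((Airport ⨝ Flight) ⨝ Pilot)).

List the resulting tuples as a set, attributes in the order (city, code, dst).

{(CHI, JFK, MIA), (DEN, SFO, ORD), (LA, JFK, MIA), (NYC, SFO, ORD), (SF, SFO, ORD)}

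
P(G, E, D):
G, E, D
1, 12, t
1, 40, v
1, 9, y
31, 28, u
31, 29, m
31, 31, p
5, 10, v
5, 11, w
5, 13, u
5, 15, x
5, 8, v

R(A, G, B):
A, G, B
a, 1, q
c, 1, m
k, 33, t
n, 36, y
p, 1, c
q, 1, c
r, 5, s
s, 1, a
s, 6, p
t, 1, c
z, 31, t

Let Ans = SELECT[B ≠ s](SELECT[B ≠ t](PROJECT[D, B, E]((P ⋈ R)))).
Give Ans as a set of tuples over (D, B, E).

{(t, a, 12), (t, c, 12), (t, m, 12), (t, q, 12), (v, a, 40), (v, c, 40), (v, m, 40), (v, q, 40), (y, a, 9), (y, c, 9), (y, m, 9), (y, q, 9)}

Natural join on G: {(1, 12, t, a, q), (1, 12, t, c, m), (1, 12, t, p, c), (1, 12, t, q, c), (1, 12, t, s, a), (1, 12, t, t, c), (1, 40, v, a, q), (1, 40, v, c, m), (1, 40, v, p, c), (1, 40, v, q, c), (1, 40, v, s, a), (1, 40, v, t, c), (1, 9, y, a, q), (1, 9, y, c, m), (1, 9, y, p, c), (1, 9, y, q, c), (1, 9, y, s, a), (1, 9, y, t, c), (31, 28, u, z, t), (31, 29, m, z, t), (31, 31, p, z, t), (5, 10, v, r, s), (5, 11, w, r, s), (5, 13, u, r, s), (5, 15, x, r, s), (5, 8, v, r, s)}
π_{D, B, E} gives {(m, t, 29), (p, t, 31), (t, a, 12), (t, c, 12), (t, m, 12), (t, q, 12), (u, s, 13), (u, t, 28), (v, a, 40), (v, c, 40), (v, m, 40), (v, q, 40), (v, s, 10), (v, s, 8), (w, s, 11), (x, s, 15), (y, a, 9), (y, c, 9), (y, m, 9), (y, q, 9)} (6 duplicate(s) eliminated).
Apply σ_{B ≠ t}; surviving tuples: {(t, a, 12), (t, c, 12), (t, m, 12), (t, q, 12), (u, s, 13), (v, a, 40), (v, c, 40), (v, m, 40), (v, q, 40), (v, s, 10), (v, s, 8), (w, s, 11), (x, s, 15), (y, a, 9), (y, c, 9), (y, m, 9), (y, q, 9)}
Apply σ_{B ≠ s}; surviving tuples: {(t, a, 12), (t, c, 12), (t, m, 12), (t, q, 12), (v, a, 40), (v, c, 40), (v, m, 40), (v, q, 40), (y, a, 9), (y, c, 9), (y, m, 9), (y, q, 9)}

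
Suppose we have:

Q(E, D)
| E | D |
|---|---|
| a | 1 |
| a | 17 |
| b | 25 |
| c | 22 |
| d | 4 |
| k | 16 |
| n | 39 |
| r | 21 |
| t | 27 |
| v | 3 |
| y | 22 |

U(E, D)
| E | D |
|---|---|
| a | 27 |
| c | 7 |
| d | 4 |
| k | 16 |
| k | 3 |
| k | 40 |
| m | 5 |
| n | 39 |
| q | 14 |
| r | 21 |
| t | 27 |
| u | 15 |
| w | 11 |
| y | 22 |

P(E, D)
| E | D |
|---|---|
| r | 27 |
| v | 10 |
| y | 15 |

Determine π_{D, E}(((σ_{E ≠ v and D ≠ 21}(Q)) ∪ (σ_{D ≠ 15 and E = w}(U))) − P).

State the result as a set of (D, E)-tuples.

{(1, a), (11, w), (16, k), (17, a), (22, c), (22, y), (25, b), (27, t), (39, n), (4, d)}

Apply σ_{E ≠ v and D ≠ 21}; surviving tuples: {(a, 1), (a, 17), (b, 25), (c, 22), (d, 4), (k, 16), (n, 39), (t, 27), (y, 22)}
Apply σ_{D ≠ 15 and E = w}; surviving tuples: {(w, 11)}
Set union of the two operands is {(a, 1), (a, 17), (b, 25), (c, 22), (d, 4), (k, 16), (n, 39), (t, 27), (w, 11), (y, 22)}.
Set difference of the two operands is {(a, 1), (a, 17), (b, 25), (c, 22), (d, 4), (k, 16), (n, 39), (t, 27), (w, 11), (y, 22)}.
Keep only column(s) D, E: {(1, a), (11, w), (16, k), (17, a), (22, c), (22, y), (25, b), (27, t), (39, n), (4, d)}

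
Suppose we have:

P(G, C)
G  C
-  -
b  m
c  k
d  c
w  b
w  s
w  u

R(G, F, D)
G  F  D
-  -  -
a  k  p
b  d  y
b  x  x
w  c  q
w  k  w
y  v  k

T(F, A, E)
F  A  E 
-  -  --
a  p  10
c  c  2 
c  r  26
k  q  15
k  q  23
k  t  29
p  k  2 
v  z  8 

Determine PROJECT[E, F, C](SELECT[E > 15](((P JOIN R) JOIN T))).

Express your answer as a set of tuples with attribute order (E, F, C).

{(23, k, b), (23, k, s), (23, k, u), (26, c, b), (26, c, s), (26, c, u), (29, k, b), (29, k, s), (29, k, u)}

Joining P and R on G yields {(b, m, d, y), (b, m, x, x), (w, b, c, q), (w, b, k, w), (w, s, c, q), (w, s, k, w), (w, u, c, q), (w, u, k, w)}.
Joining (P JOIN R) and T on F yields {(w, b, c, q, c, 2), (w, b, c, q, r, 26), (w, b, k, w, q, 15), (w, b, k, w, q, 23), (w, b, k, w, t, 29), (w, s, c, q, c, 2), (w, s, c, q, r, 26), (w, s, k, w, q, 15), (w, s, k, w, q, 23), (w, s, k, w, t, 29), (w, u, c, q, c, 2), (w, u, c, q, r, 26), (w, u, k, w, q, 15), (w, u, k, w, q, 23), (w, u, k, w, t, 29)}.
Selection E > 15: {(w, b, c, q, r, 26), (w, b, k, w, q, 23), (w, b, k, w, t, 29), (w, s, c, q, r, 26), (w, s, k, w, q, 23), (w, s, k, w, t, 29), (w, u, c, q, r, 26), (w, u, k, w, q, 23), (w, u, k, w, t, 29)}
π_{E, F, C} gives {(23, k, b), (23, k, s), (23, k, u), (26, c, b), (26, c, s), (26, c, u), (29, k, b), (29, k, s), (29, k, u)}.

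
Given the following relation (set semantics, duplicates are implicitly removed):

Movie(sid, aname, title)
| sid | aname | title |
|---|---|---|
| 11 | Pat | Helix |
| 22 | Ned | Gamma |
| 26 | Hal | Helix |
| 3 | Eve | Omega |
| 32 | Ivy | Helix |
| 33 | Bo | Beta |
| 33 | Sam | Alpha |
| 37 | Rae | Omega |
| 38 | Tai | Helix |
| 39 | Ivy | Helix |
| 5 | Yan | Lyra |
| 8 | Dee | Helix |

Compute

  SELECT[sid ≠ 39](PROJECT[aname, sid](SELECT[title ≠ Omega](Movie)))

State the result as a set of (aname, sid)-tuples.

{(Bo, 33), (Dee, 8), (Hal, 26), (Ivy, 32), (Ned, 22), (Pat, 11), (Sam, 33), (Tai, 38), (Yan, 5)}

Selection title ≠ Omega: {(11, Pat, Helix), (22, Ned, Gamma), (26, Hal, Helix), (32, Ivy, Helix), (33, Bo, Beta), (33, Sam, Alpha), (38, Tai, Helix), (39, Ivy, Helix), (5, Yan, Lyra), (8, Dee, Helix)}
Projecting to aname, sid: {(Bo, 33), (Dee, 8), (Hal, 26), (Ivy, 32), (Ivy, 39), (Ned, 22), (Pat, 11), (Sam, 33), (Tai, 38), (Yan, 5)}
Selection sid ≠ 39: {(Bo, 33), (Dee, 8), (Hal, 26), (Ivy, 32), (Ned, 22), (Pat, 11), (Sam, 33), (Tai, 38), (Yan, 5)}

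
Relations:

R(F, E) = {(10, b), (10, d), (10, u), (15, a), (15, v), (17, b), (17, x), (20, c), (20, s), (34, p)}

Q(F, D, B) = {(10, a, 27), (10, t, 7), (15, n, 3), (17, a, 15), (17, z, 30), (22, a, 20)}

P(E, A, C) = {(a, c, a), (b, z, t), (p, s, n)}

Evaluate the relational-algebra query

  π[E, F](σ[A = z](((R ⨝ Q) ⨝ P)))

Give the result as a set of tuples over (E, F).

Joining R and Q on F yields {(10, b, a, 27), (10, b, t, 7), (10, d, a, 27), (10, d, t, 7), (10, u, a, 27), (10, u, t, 7), (15, a, n, 3), (15, v, n, 3), (17, b, a, 15), (17, b, z, 30), (17, x, a, 15), (17, x, z, 30)}.
Joining (R ⨝ Q) and P on E yields {(10, b, a, 27, z, t), (10, b, t, 7, z, t), (15, a, n, 3, c, a), (17, b, a, 15, z, t), (17, b, z, 30, z, t)}.
Filtering on A = z leaves {(10, b, a, 27, z, t), (10, b, t, 7, z, t), (17, b, a, 15, z, t), (17, b, z, 30, z, t)}.
π_{E, F} gives {(b, 10), (b, 17)} (2 duplicate(s) eliminated).

{(b, 10), (b, 17)}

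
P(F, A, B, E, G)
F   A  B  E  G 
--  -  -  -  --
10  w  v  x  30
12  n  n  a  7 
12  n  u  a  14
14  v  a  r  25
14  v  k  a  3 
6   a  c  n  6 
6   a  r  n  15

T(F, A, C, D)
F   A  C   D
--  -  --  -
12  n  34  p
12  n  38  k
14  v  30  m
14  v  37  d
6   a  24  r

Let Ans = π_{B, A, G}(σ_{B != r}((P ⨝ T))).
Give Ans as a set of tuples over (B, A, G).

{(a, v, 25), (c, a, 6), (k, v, 3), (n, n, 7), (u, n, 14)}

Natural join on F, A: {(12, n, n, a, 7, 34, p), (12, n, n, a, 7, 38, k), (12, n, u, a, 14, 34, p), (12, n, u, a, 14, 38, k), (14, v, a, r, 25, 30, m), (14, v, a, r, 25, 37, d), (14, v, k, a, 3, 30, m), (14, v, k, a, 3, 37, d), (6, a, c, n, 6, 24, r), (6, a, r, n, 15, 24, r)}
Filtering on B != r leaves {(12, n, n, a, 7, 34, p), (12, n, n, a, 7, 38, k), (12, n, u, a, 14, 34, p), (12, n, u, a, 14, 38, k), (14, v, a, r, 25, 30, m), (14, v, a, r, 25, 37, d), (14, v, k, a, 3, 30, m), (14, v, k, a, 3, 37, d), (6, a, c, n, 6, 24, r)}.
π[B, A, G]: project onto (B, A, G) (4 duplicate(s) eliminated) → {(a, v, 25), (c, a, 6), (k, v, 3), (n, n, 7), (u, n, 14)}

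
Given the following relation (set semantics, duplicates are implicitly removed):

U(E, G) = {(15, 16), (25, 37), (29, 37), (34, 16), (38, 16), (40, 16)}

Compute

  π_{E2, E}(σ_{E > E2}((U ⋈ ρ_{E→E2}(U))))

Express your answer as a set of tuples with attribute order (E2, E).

{(15, 34), (15, 38), (15, 40), (25, 29), (34, 38), (34, 40), (38, 40)}

ρ[E→E2]: schema becomes (E2, G); tuples unchanged.
Joining U and ρ_{E→E2}(U) on G yields {(15, 16, 15), (15, 16, 34), (15, 16, 38), (15, 16, 40), (25, 37, 25), (25, 37, 29), (29, 37, 25), (29, 37, 29), (34, 16, 15), (34, 16, 34), (34, 16, 38), (34, 16, 40), (38, 16, 15), (38, 16, 34), (38, 16, 38), (38, 16, 40), (40, 16, 15), (40, 16, 34), (40, 16, 38), (40, 16, 40)}.
Apply σ_{E > E2}; surviving tuples: {(29, 37, 25), (34, 16, 15), (38, 16, 15), (38, 16, 34), (40, 16, 15), (40, 16, 34), (40, 16, 38)}
π[E2, E]: project onto (E2, E) → {(15, 34), (15, 38), (15, 40), (25, 29), (34, 38), (34, 40), (38, 40)}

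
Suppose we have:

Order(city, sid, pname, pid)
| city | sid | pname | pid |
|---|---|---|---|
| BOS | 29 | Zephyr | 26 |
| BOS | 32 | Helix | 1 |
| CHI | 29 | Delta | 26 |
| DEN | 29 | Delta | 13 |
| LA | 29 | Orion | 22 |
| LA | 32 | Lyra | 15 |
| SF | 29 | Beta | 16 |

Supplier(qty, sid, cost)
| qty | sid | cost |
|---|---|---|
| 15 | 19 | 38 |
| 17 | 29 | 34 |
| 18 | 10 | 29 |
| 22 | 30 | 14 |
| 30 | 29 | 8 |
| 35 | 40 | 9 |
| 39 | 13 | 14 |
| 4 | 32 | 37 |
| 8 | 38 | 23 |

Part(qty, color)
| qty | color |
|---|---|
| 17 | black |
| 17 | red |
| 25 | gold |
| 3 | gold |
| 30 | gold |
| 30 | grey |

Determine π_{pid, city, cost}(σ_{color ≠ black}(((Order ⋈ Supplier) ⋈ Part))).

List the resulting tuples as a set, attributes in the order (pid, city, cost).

Joining Order and Supplier on sid yields {(BOS, 29, Zephyr, 26, 17, 34), (BOS, 29, Zephyr, 26, 30, 8), (BOS, 32, Helix, 1, 4, 37), (CHI, 29, Delta, 26, 17, 34), (CHI, 29, Delta, 26, 30, 8), (DEN, 29, Delta, 13, 17, 34), (DEN, 29, Delta, 13, 30, 8), (LA, 29, Orion, 22, 17, 34), (LA, 29, Orion, 22, 30, 8), (LA, 32, Lyra, 15, 4, 37), (SF, 29, Beta, 16, 17, 34), (SF, 29, Beta, 16, 30, 8)}.
Joining (Order ⋈ Supplier) and Part on qty yields {(BOS, 29, Zephyr, 26, 17, 34, black), (BOS, 29, Zephyr, 26, 17, 34, red), (BOS, 29, Zephyr, 26, 30, 8, gold), (BOS, 29, Zephyr, 26, 30, 8, grey), (CHI, 29, Delta, 26, 17, 34, black), (CHI, 29, Delta, 26, 17, 34, red), (CHI, 29, Delta, 26, 30, 8, gold), (CHI, 29, Delta, 26, 30, 8, grey), (DEN, 29, Delta, 13, 17, 34, black), (DEN, 29, Delta, 13, 17, 34, red), (DEN, 29, Delta, 13, 30, 8, gold), (DEN, 29, Delta, 13, 30, 8, grey), (LA, 29, Orion, 22, 17, 34, black), (LA, 29, Orion, 22, 17, 34, red), (LA, 29, Orion, 22, 30, 8, gold), (LA, 29, Orion, 22, 30, 8, grey), (SF, 29, Beta, 16, 17, 34, black), (SF, 29, Beta, 16, 17, 34, red), (SF, 29, Beta, 16, 30, 8, gold), (SF, 29, Beta, 16, 30, 8, grey)}.
Apply σ_{color ≠ black}; surviving tuples: {(BOS, 29, Zephyr, 26, 17, 34, red), (BOS, 29, Zephyr, 26, 30, 8, gold), (BOS, 29, Zephyr, 26, 30, 8, grey), (CHI, 29, Delta, 26, 17, 34, red), (CHI, 29, Delta, 26, 30, 8, gold), (CHI, 29, Delta, 26, 30, 8, grey), (DEN, 29, Delta, 13, 17, 34, red), (DEN, 29, Delta, 13, 30, 8, gold), (DEN, 29, Delta, 13, 30, 8, grey), (LA, 29, Orion, 22, 17, 34, red), (LA, 29, Orion, 22, 30, 8, gold), (LA, 29, Orion, 22, 30, 8, grey), (SF, 29, Beta, 16, 17, 34, red), (SF, 29, Beta, 16, 30, 8, gold), (SF, 29, Beta, 16, 30, 8, grey)}
Projecting to pid, city, cost (5 duplicate(s) eliminated): {(13, DEN, 34), (13, DEN, 8), (16, SF, 34), (16, SF, 8), (22, LA, 34), (22, LA, 8), (26, BOS, 34), (26, BOS, 8), (26, CHI, 34), (26, CHI, 8)}

{(13, DEN, 34), (13, DEN, 8), (16, SF, 34), (16, SF, 8), (22, LA, 34), (22, LA, 8), (26, BOS, 34), (26, BOS, 8), (26, CHI, 34), (26, CHI, 8)}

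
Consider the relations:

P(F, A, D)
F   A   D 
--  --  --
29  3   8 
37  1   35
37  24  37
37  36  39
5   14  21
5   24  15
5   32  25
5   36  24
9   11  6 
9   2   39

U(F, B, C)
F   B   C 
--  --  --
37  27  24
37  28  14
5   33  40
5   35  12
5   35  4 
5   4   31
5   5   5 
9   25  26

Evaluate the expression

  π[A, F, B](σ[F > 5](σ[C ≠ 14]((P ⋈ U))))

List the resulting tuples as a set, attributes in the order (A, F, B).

{(1, 37, 27), (11, 9, 25), (2, 9, 25), (24, 37, 27), (36, 37, 27)}

Natural join on F: {(37, 1, 35, 27, 24), (37, 1, 35, 28, 14), (37, 24, 37, 27, 24), (37, 24, 37, 28, 14), (37, 36, 39, 27, 24), (37, 36, 39, 28, 14), (5, 14, 21, 33, 40), (5, 14, 21, 35, 12), (5, 14, 21, 35, 4), (5, 14, 21, 4, 31), (5, 14, 21, 5, 5), (5, 24, 15, 33, 40), (5, 24, 15, 35, 12), (5, 24, 15, 35, 4), (5, 24, 15, 4, 31), (5, 24, 15, 5, 5), (5, 32, 25, 33, 40), (5, 32, 25, 35, 12), (5, 32, 25, 35, 4), (5, 32, 25, 4, 31), (5, 32, 25, 5, 5), (5, 36, 24, 33, 40), (5, 36, 24, 35, 12), (5, 36, 24, 35, 4), (5, 36, 24, 4, 31), (5, 36, 24, 5, 5), (9, 11, 6, 25, 26), (9, 2, 39, 25, 26)}
Selection C ≠ 14: {(37, 1, 35, 27, 24), (37, 24, 37, 27, 24), (37, 36, 39, 27, 24), (5, 14, 21, 33, 40), (5, 14, 21, 35, 12), (5, 14, 21, 35, 4), (5, 14, 21, 4, 31), (5, 14, 21, 5, 5), (5, 24, 15, 33, 40), (5, 24, 15, 35, 12), (5, 24, 15, 35, 4), (5, 24, 15, 4, 31), (5, 24, 15, 5, 5), (5, 32, 25, 33, 40), (5, 32, 25, 35, 12), (5, 32, 25, 35, 4), (5, 32, 25, 4, 31), (5, 32, 25, 5, 5), (5, 36, 24, 33, 40), (5, 36, 24, 35, 12), (5, 36, 24, 35, 4), (5, 36, 24, 4, 31), (5, 36, 24, 5, 5), (9, 11, 6, 25, 26), (9, 2, 39, 25, 26)}
Selection F > 5: {(37, 1, 35, 27, 24), (37, 24, 37, 27, 24), (37, 36, 39, 27, 24), (9, 11, 6, 25, 26), (9, 2, 39, 25, 26)}
Keep only column(s) A, F, B: {(1, 37, 27), (11, 9, 25), (2, 9, 25), (24, 37, 27), (36, 37, 27)}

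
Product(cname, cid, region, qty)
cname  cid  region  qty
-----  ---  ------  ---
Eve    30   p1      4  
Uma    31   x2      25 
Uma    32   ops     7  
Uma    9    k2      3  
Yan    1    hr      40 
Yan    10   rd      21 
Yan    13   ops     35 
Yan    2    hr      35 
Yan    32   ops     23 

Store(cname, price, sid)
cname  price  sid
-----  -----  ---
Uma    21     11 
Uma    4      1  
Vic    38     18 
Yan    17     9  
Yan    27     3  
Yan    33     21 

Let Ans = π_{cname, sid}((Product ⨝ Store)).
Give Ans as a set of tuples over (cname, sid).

{(Uma, 1), (Uma, 11), (Yan, 21), (Yan, 3), (Yan, 9)}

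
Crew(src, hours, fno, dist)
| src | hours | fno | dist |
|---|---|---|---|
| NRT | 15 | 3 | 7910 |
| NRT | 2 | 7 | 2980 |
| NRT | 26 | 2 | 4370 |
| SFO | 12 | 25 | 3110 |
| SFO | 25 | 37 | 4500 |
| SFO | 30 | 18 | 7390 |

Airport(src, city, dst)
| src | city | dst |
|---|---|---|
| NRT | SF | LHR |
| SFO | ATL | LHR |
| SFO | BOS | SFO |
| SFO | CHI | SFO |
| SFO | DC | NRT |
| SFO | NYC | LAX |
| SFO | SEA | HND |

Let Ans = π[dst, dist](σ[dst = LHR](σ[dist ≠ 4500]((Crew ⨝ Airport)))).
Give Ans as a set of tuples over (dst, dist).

{(LHR, 2980), (LHR, 3110), (LHR, 4370), (LHR, 7390), (LHR, 7910)}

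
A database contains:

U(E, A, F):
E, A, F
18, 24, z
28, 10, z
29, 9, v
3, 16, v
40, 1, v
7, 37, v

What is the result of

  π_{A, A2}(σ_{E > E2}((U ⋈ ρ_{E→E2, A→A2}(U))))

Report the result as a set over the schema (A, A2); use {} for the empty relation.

{(1, 16), (1, 37), (1, 9), (10, 24), (37, 16), (9, 16), (9, 37)}

ρ[E→E2, A→A2]: schema becomes (E2, A2, F); tuples unchanged.
U ⋈ ρ_{E→E2, A→A2}(U) (natural join on F): {(18, 24, z, 18, 24), (18, 24, z, 28, 10), (28, 10, z, 18, 24), (28, 10, z, 28, 10), (29, 9, v, 29, 9), (29, 9, v, 3, 16), (29, 9, v, 40, 1), (29, 9, v, 7, 37), (3, 16, v, 29, 9), (3, 16, v, 3, 16), (3, 16, v, 40, 1), (3, 16, v, 7, 37), (40, 1, v, 29, 9), (40, 1, v, 3, 16), (40, 1, v, 40, 1), (40, 1, v, 7, 37), (7, 37, v, 29, 9), (7, 37, v, 3, 16), (7, 37, v, 40, 1), (7, 37, v, 7, 37)}
Selection E > E2: {(28, 10, z, 18, 24), (29, 9, v, 3, 16), (29, 9, v, 7, 37), (40, 1, v, 29, 9), (40, 1, v, 3, 16), (40, 1, v, 7, 37), (7, 37, v, 3, 16)}
π_{A, A2} gives {(1, 16), (1, 37), (1, 9), (10, 24), (37, 16), (9, 16), (9, 37)}.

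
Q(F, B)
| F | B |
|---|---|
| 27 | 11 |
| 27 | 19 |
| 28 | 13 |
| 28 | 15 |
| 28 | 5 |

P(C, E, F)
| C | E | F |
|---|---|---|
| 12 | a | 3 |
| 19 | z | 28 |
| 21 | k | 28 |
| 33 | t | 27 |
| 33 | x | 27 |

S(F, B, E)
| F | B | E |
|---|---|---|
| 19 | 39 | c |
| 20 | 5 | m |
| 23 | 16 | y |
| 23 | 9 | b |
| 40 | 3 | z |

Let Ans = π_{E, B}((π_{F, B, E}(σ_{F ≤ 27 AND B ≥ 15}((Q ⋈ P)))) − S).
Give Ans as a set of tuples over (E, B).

{(t, 19), (x, 19)}

Natural join on F: {(27, 11, 33, t), (27, 11, 33, x), (27, 19, 33, t), (27, 19, 33, x), (28, 13, 19, z), (28, 13, 21, k), (28, 15, 19, z), (28, 15, 21, k), (28, 5, 19, z), (28, 5, 21, k)}
σ[F ≤ 27 AND B ≥ 15]: keep tuples satisfying F ≤ 27 AND B ≥ 15 → {(27, 19, 33, t), (27, 19, 33, x)}
π[F, B, E]: project onto (F, B, E) → {(27, 19, t), (27, 19, x)}
Set difference of the two operands is {(27, 19, t), (27, 19, x)}.
π[E, B]: project onto (E, B) → {(t, 19), (x, 19)}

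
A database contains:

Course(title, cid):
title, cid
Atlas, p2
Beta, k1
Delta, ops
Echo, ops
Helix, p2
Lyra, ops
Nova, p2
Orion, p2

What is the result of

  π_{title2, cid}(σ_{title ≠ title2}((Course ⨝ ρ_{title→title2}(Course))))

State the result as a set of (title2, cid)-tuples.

ρ[title→title2]: schema becomes (title2, cid); tuples unchanged.
Course ⋈ ρ_{title→title2}(Course) (natural join on cid): {(Atlas, p2, Atlas), (Atlas, p2, Helix), (Atlas, p2, Nova), (Atlas, p2, Orion), (Beta, k1, Beta), (Delta, ops, Delta), (Delta, ops, Echo), (Delta, ops, Lyra), (Echo, ops, Delta), (Echo, ops, Echo), (Echo, ops, Lyra), (Helix, p2, Atlas), (Helix, p2, Helix), (Helix, p2, Nova), (Helix, p2, Orion), (Lyra, ops, Delta), (Lyra, ops, Echo), (Lyra, ops, Lyra), (Nova, p2, Atlas), (Nova, p2, Helix), (Nova, p2, Nova), (Nova, p2, Orion), (Orion, p2, Atlas), (Orion, p2, Helix), (Orion, p2, Nova), (Orion, p2, Orion)}
Filtering on title ≠ title2 leaves {(Atlas, p2, Helix), (Atlas, p2, Nova), (Atlas, p2, Orion), (Delta, ops, Echo), (Delta, ops, Lyra), (Echo, ops, Delta), (Echo, ops, Lyra), (Helix, p2, Atlas), (Helix, p2, Nova), (Helix, p2, Orion), (Lyra, ops, Delta), (Lyra, ops, Echo), (Nova, p2, Atlas), (Nova, p2, Helix), (Nova, p2, Orion), (Orion, p2, Atlas), (Orion, p2, Helix), (Orion, p2, Nova)}.
Keep only column(s) title2, cid (11 duplicate(s) eliminated): {(Atlas, p2), (Delta, ops), (Echo, ops), (Helix, p2), (Lyra, ops), (Nova, p2), (Orion, p2)}

{(Atlas, p2), (Delta, ops), (Echo, ops), (Helix, p2), (Lyra, ops), (Nova, p2), (Orion, p2)}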